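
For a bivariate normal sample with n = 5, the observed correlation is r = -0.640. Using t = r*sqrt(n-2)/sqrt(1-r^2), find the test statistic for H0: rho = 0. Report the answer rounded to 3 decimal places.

t = r·√(n−2) / √(1−r²) with r = -0.640, n = 5
  = -0.640·√3 / √(1 − 0.409600)
  = -0.640·1.732051 / 0.768375
  = -1.108513 / 0.768375 = -1.443

-1.443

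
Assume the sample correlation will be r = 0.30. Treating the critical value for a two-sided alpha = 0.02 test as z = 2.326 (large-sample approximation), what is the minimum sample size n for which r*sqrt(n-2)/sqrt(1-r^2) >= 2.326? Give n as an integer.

57

r√(n−2)/√(1−r²) ≥ 2.326  ⇔  n−2 ≥ (2.326)²·(1−r²)/r²
(1−r²)/r² = (1−0.0900)/0.0900 = 10.1111
n ≥ 2 + 5.410276·10.1111 = 2 + 54.7038 = 56.7038
⌈56.7038⌉ = 57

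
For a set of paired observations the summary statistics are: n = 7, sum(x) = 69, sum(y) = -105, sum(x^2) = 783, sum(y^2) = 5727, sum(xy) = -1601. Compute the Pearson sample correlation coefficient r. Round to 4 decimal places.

-0.8661

Numerator: nΣxy − (Σx)(Σy) = 7·(-1601) − (69)(-105) = -3962
Denominator: √[(nΣx²−(Σx)²)(nΣy²−(Σy)²)]
  nΣx²−(Σx)² = 7·783 − 4761 = 720;  nΣy²−(Σy)² = 7·5727 − 11025 = 29064
  √(720·29064) = √20926080 = 4574.5033
r = -3962 / 4574.5033 = -0.8661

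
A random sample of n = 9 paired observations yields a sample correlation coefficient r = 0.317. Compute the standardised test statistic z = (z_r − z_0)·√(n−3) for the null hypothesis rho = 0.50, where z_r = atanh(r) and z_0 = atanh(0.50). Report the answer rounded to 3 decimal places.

-0.541

Fisher z: atanh(0.317) = 0.328308, atanh(0.50) = 0.549306
z = (z_r − z_0)·√(n−3) = (0.328308 − 0.549306)·√6 = -0.220998 · 2.449490 = -0.541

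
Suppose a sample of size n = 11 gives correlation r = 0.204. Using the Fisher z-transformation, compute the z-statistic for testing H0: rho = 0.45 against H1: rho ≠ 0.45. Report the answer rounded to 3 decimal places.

z_r = atanh(0.204) = 0.206903,  z_0 = atanh(0.45) = 0.484700
SE = 1/√(n−3) = 1/√8 = 0.353553
z = (z_r − z_0)/SE = (0.206903 − 0.484700) / 0.353553 = -0.277797 / 0.353553 = -0.786

-0.786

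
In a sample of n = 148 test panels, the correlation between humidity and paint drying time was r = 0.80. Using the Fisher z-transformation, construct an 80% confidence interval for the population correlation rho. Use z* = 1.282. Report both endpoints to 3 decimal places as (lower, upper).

(0.758, 0.835)

z_r = atanh(0.80) = 1.098612;  SE = 1/√(n−3) = 1/√145 = 0.083045
z-limits: 1.098612 ± 1.282·0.083045 = 1.098612 ± 0.106464 = [0.992148, 1.205076]
ρ-limits: (tanh 0.992148, tanh 1.205076) = (0.758, 0.835)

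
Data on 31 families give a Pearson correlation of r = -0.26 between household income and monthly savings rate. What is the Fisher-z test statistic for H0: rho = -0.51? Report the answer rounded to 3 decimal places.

1.570

z_r = atanh(-0.26) = -0.266108,  z_0 = atanh(-0.51) = -0.562730
SE = 1/√(n−3) = 1/√28 = 0.188982
z = (z_r − z_0)/SE = (-0.266108 − (-0.562730)) / 0.188982 = 0.296622 / 0.188982 = 1.570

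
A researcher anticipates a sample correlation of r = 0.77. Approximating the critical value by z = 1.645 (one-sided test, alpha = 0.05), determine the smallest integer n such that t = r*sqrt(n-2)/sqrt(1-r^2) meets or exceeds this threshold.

Need r·√(n−2)/√(1−r²) ≥ 1.645
√(n−2) ≥ 1.645·√(1−0.5929) / 0.77 = 1.645·0.638044 / 0.77 = 1.3631
n−2 ≥ 1.8580  ⇒  n ≥ 3.8580
Smallest integer n = 4

4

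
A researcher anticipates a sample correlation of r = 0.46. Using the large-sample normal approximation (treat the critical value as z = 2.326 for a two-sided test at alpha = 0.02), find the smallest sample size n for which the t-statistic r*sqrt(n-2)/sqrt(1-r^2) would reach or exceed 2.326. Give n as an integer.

23

Need r·√(n−2)/√(1−r²) ≥ 2.326
√(n−2) ≥ 2.326·√(1−0.2116) / 0.46 = 2.326·0.887919 / 0.46 = 4.4898
n−2 ≥ 20.1583  ⇒  n ≥ 22.1583
Smallest integer n = 23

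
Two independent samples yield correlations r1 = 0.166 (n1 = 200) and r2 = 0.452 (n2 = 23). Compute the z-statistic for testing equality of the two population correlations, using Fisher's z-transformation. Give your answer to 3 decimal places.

-1.362

Fisher z-transforms: z1 = atanh(0.166) = 0.167550, z2 = atanh(0.452) = 0.487211; difference d = -0.319661
Var(d) = 1/197 + 1/20 = 0.0050761 + 0.0500000 = 0.0550761
z = d/√Var(d) = -0.319661 / √0.0550761 = -0.319661 / 0.234683 = -1.362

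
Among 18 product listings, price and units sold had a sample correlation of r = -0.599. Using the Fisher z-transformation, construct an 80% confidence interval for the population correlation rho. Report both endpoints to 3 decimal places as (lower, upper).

(-0.771, -0.346)

z_r = atanh(-0.599) = -0.691586;  SE = 1/√(n−3) = 1/√15 = 0.258199
z-limits: -0.691586 ± 1.282·0.258199 = -0.691586 ± 0.331011 = [-1.022597, -0.360575]
ρ-limits: (tanh -1.022597, tanh -0.360575) = (-0.771, -0.346)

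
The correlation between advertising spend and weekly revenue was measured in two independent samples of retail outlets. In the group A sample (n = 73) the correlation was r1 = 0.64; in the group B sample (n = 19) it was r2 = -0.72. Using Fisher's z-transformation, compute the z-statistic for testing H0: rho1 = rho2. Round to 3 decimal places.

6.012

z1 = atanh(0.64) = 0.758174,  z2 = atanh(-0.72) = -0.907645
SE = √(1/(n1−3) + 1/(n2−3)) = √(1/70 + 1/16) = √(0.0142857 + 0.0625000) = √0.0767857 = 0.277102
z = (z1 − z2)/SE = (0.758174 − (-0.907645)) / 0.277102 = 1.665819 / 0.277102 = 6.012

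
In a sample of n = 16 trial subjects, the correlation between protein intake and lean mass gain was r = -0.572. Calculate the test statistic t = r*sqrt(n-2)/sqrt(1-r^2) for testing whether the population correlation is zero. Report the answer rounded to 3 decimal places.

t = r·√(n−2) / √(1−r²) with r = -0.572, n = 16
  = -0.572·√14 / √(1 − 0.327184)
  = -0.572·3.741657 / 0.820254
  = -2.140228 / 0.820254 = -2.609

-2.609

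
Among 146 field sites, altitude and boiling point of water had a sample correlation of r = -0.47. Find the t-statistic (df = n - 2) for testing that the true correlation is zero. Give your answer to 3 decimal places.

t = r·√(n−2) / √(1−r²) with r = -0.47, n = 146
  = -0.47·√144 / √(1 − 0.2209)
  = -0.47·12.000000 / 0.882666
  = -5.640000 / 0.882666 = -6.390

-6.390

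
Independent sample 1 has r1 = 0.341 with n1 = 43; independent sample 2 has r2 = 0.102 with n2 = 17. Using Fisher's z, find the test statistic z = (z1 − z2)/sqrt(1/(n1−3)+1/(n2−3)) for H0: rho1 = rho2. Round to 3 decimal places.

Fisher z-transforms: z1 = atanh(0.341) = 0.355224, z2 = atanh(0.102) = 0.102356; difference d = 0.252868
Var(d) = 1/40 + 1/14 = 0.0250000 + 0.0714286 = 0.0964286
z = d/√Var(d) = 0.252868 / √0.0964286 = 0.252868 / 0.310530 = 0.814

0.814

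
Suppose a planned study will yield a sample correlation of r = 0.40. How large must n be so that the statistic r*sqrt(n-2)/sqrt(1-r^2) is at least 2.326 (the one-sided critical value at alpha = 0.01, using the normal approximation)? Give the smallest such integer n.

31

r√(n−2)/√(1−r²) ≥ 2.326  ⇔  n−2 ≥ (2.326)²·(1−r²)/r²
(1−r²)/r² = (1−0.1600)/0.1600 = 5.2500
n ≥ 2 + 5.410276·5.2500 = 2 + 28.4039 = 30.4039
⌈30.4039⌉ = 31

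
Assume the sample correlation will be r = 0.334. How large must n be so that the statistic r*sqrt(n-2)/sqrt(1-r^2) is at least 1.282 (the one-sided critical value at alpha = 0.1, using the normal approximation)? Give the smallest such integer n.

Need r·√(n−2)/√(1−r²) ≥ 1.282
√(n−2) ≥ 1.282·√(1−0.111556) / 0.334 = 1.282·0.942573 / 0.334 = 3.6179
n−2 ≥ 13.0892  ⇒  n ≥ 15.0892
Smallest integer n = 16

16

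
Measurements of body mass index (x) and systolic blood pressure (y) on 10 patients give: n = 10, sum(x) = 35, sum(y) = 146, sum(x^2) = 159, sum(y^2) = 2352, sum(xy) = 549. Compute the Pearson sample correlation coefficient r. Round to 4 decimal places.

0.4237

S_xy = nΣxy − ΣxΣy = 10·549 − 35·146 = 5490 − 5110 = 380
S_xx = nΣx² − (Σx)² = 10·159 − 35² = 1590 − 1225 = 365
S_yy = nΣy² − (Σy)² = 10·2352 − 146² = 23520 − 21316 = 2204
r = S_xy / √(S_xx·S_yy) = 380 / √(365·2204) = 380 / √804460 = 380 / 896.9169 = 0.4237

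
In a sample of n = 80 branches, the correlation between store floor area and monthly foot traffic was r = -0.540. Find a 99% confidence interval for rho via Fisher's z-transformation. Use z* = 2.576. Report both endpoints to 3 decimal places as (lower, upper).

Fisher z: z_r = atanh(r) = ½·ln((1+(-0.540))/(1−(-0.540))) = -0.604156
SE(z) = 1/√(n−3) = 1/√77 = 0.113961
99% ⇒ z* = 2.576; margin = 2.576·0.113961 = 0.293564
CI on z-scale: (-0.897720, -0.310592)
Back-transform: tanh(-0.897720) = -0.715186, tanh(-0.310592) = -0.300976

(-0.715, -0.301)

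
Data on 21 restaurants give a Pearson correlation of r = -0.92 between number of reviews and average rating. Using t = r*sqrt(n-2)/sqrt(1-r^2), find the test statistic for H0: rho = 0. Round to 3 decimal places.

-10.232

t = r·√(n−2) / √(1−r²) with r = -0.92, n = 21
  = -0.92·√19 / √(1 − 0.8464)
  = -0.92·4.358899 / 0.391918
  = -4.010187 / 0.391918 = -10.232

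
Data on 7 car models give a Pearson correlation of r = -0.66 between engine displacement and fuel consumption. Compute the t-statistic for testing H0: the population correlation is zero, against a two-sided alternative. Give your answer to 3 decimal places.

-1.964

t = r·√(n−2) / √(1−r²) with r = -0.66, n = 7
  = -0.66·√5 / √(1 − 0.4356)
  = -0.66·2.236068 / 0.751266
  = -1.475805 / 0.751266 = -1.964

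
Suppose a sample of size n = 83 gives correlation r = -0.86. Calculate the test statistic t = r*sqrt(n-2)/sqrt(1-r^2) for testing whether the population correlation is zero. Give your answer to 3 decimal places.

t = r·√(n−2) / √(1−r²) with r = -0.86, n = 83
  = -0.86·√81 / √(1 − 0.7396)
  = -0.86·9.000000 / 0.510294
  = -7.740000 / 0.510294 = -15.168

-15.168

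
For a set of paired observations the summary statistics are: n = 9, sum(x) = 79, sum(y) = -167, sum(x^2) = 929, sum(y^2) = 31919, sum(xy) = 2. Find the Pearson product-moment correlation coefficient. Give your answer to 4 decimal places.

0.5634

S_xy = nΣxy − ΣxΣy = 9·2 − 79·(-167) = 18 − (-13193) = 13211
S_xx = nΣx² − (Σx)² = 9·929 − 79² = 8361 − 6241 = 2120
S_yy = nΣy² − (Σy)² = 9·31919 − (-167)² = 287271 − 27889 = 259382
r = S_xy / √(S_xx·S_yy) = 13211 / √(2120·259382) = 13211 / √549889840 = 13211 / 23449.7301 = 0.5634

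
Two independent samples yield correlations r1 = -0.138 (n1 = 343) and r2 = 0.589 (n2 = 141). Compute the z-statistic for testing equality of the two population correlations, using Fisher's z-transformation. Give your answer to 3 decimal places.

Fisher z-transforms: z1 = atanh(-0.138) = -0.138886, z2 = atanh(0.589) = 0.676133; difference d = -0.815019
Var(d) = 1/340 + 1/138 = 0.0029412 + 0.0072464 = 0.0101876
z = d/√Var(d) = -0.815019 / √0.0101876 = -0.815019 / 0.100934 = -8.075

-8.075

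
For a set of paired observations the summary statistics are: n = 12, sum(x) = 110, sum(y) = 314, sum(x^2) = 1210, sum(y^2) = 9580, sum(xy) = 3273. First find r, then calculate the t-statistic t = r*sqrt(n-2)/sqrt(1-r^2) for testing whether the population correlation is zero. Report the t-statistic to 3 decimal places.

3.614

Numerator: nΣxy − (Σx)(Σy) = 12·3273 − (110)(314) = 4736
Denominator: √[(nΣx²−(Σx)²)(nΣy²−(Σy)²)]
  nΣx²−(Σx)² = 12·1210 − 12100 = 2420;  nΣy²−(Σy)² = 12·9580 − 98596 = 16364
  √(2420·16364) = √39600880 = 6292.9230
r = 4736 / 6292.9230 = 0.7526
t = r·√(n−2)/√(1−r²) = 0.7526·√10 / √(1−0.566407) = 2.379930 / 0.658478 = 3.614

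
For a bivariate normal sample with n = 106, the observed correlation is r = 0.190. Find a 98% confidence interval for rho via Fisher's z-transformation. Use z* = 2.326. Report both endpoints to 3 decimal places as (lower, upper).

Fisher z: z_r = atanh(r) = ½·ln((1+0.190)/(1−0.190)) = 0.192337
SE(z) = 1/√(n−3) = 1/√103 = 0.098533
98% ⇒ z* = 2.326; margin = 2.326·0.098533 = 0.229188
CI on z-scale: (-0.036851, 0.421525)
Back-transform: tanh(-0.036851) = -0.036834, tanh(0.421525) = 0.398214

(-0.037, 0.398)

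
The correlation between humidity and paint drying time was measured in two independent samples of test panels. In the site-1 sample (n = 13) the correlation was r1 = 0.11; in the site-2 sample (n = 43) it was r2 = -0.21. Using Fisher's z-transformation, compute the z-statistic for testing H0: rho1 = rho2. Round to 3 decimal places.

z1 = atanh(0.11) = 0.110447,  z2 = atanh(-0.21) = -0.213171
SE = √(1/(n1−3) + 1/(n2−3)) = √(1/10 + 1/40) = √(0.1000000 + 0.0250000) = √0.1250000 = 0.353553
z = (z1 − z2)/SE = (0.110447 − (-0.213171)) / 0.353553 = 0.323618 / 0.353553 = 0.915

0.915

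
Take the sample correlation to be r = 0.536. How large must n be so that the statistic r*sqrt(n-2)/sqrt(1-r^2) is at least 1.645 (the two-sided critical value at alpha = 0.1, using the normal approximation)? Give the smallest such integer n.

9

r√(n−2)/√(1−r²) ≥ 1.645  ⇔  n−2 ≥ (1.645)²·(1−r²)/r²
(1−r²)/r² = (1−0.287296)/0.287296 = 2.4807
n ≥ 2 + 2.706025·2.4807 = 2 + 6.7128 = 8.7128
⌈8.7128⌉ = 9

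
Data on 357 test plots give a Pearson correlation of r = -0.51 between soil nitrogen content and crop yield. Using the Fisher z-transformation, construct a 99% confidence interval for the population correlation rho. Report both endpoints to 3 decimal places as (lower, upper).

z_r = atanh(-0.51) = -0.562730;  SE = 1/√(n−3) = 1/√354 = 0.053149
z-limits: -0.562730 ± 2.576·0.053149 = -0.562730 ± 0.136912 = [-0.699642, -0.425818]
ρ-limits: (tanh -0.699642, tanh -0.425818) = (-0.604, -0.402)

(-0.604, -0.402)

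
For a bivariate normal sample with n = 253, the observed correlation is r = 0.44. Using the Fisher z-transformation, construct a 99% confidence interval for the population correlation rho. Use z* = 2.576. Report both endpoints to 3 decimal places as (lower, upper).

(0.300, 0.562)

Fisher z: z_r = atanh(r) = ½·ln((1+0.44)/(1−0.44)) = 0.472231
SE(z) = 1/√(n−3) = 1/√250 = 0.063246
99% ⇒ z* = 2.576; margin = 2.576·0.063246 = 0.162922
CI on z-scale: (0.309309, 0.635153)
Back-transform: tanh(0.309309) = 0.299808, tanh(0.635153) = 0.561590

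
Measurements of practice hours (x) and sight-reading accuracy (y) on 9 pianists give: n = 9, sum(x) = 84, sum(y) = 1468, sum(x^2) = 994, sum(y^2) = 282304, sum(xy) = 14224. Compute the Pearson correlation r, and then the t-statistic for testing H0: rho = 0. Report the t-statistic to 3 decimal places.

Numerator: nΣxy − (Σx)(Σy) = 9·14224 − (84)(1468) = 4704
Denominator: √[(nΣx²−(Σx)²)(nΣy²−(Σy)²)]
  nΣx²−(Σx)² = 9·994 − 7056 = 1890;  nΣy²−(Σy)² = 9·282304 − 2155024 = 385712
  √(1890·385712) = √728995680 = 26999.9200
r = 4704 / 26999.9200 = 0.1742
t = r·√(n−2)/√(1−r²) = 0.1742·√7 / √(1−0.030346) = 0.460890 / 0.984710 = 0.468

0.468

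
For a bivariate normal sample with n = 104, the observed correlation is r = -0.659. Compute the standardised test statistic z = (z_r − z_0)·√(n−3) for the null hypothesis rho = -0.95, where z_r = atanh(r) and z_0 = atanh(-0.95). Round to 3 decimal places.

10.459

z_r = atanh(-0.659) = -0.791044,  z_0 = atanh(-0.95) = -1.831781
SE = 1/√(n−3) = 1/√101 = 0.099504
z = (z_r − z_0)/SE = (-0.791044 − (-1.831781)) / 0.099504 = 1.040737 / 0.099504 = 10.459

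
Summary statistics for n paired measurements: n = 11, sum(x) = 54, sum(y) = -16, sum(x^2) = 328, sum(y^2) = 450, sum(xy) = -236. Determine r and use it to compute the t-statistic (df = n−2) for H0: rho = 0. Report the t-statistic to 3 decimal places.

Numerator: nΣxy − (Σx)(Σy) = 11·(-236) − (54)(-16) = -1732
Denominator: √[(nΣx²−(Σx)²)(nΣy²−(Σy)²)]
  nΣx²−(Σx)² = 11·328 − 2916 = 692;  nΣy²−(Σy)² = 11·450 − 256 = 4694
  √(692·4694) = √3248248 = 1802.2897
r = -1732 / 1802.2897 = -0.9610
t = r·√(n−2)/√(1−r²) = -0.9610·√9 / √(1−0.923521) = -2.883000 / 0.276548 = -10.425

-10.425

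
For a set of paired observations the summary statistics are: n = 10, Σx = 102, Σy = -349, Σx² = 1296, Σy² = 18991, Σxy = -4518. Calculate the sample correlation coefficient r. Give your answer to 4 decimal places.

-0.7262

S_xy = nΣxy − ΣxΣy = 10·(-4518) − 102·(-349) = -45180 − (-35598) = -9582
S_xx = nΣx² − (Σx)² = 10·1296 − 102² = 12960 − 10404 = 2556
S_yy = nΣy² − (Σy)² = 10·18991 − (-349)² = 189910 − 121801 = 68109
r = S_xy / √(S_xx·S_yy) = -9582 / √(2556·68109) = -9582 / √174086604 = -9582 / 13194.1883 = -0.7262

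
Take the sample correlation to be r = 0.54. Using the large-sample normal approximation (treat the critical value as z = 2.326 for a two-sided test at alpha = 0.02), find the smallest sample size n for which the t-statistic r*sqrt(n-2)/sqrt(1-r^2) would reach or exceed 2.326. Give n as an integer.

16

r√(n−2)/√(1−r²) ≥ 2.326  ⇔  n−2 ≥ (2.326)²·(1−r²)/r²
(1−r²)/r² = (1−0.2916)/0.2916 = 2.4294
n ≥ 2 + 5.410276·2.4294 = 2 + 13.1437 = 15.1437
⌈15.1437⌉ = 16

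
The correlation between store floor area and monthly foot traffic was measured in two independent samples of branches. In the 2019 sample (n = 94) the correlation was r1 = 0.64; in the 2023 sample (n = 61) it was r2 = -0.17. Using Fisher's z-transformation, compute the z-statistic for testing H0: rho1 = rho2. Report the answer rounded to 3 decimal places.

Fisher z-transforms: z1 = atanh(0.64) = 0.758174, z2 = atanh(-0.17) = -0.171667; difference d = 0.929841
Var(d) = 1/91 + 1/58 = 0.0109890 + 0.0172414 = 0.0282304
z = d/√Var(d) = 0.929841 / √0.0282304 = 0.929841 / 0.168019 = 5.534

5.534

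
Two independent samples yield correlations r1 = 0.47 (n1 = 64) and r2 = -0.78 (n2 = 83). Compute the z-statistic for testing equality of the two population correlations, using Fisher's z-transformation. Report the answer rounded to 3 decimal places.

9.151

Fisher z-transforms: z1 = atanh(0.47) = 0.510070, z2 = atanh(-0.78) = -1.045371; difference d = 1.555441
Var(d) = 1/61 + 1/80 = 0.0163934 + 0.0125000 = 0.0288934
z = d/√Var(d) = 1.555441 / √0.0288934 = 1.555441 / 0.169981 = 9.151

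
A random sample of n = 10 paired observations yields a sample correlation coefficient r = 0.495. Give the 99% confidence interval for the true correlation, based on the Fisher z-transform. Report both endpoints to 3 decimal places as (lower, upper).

Fisher z: z_r = atanh(r) = ½·ln((1+0.495)/(1−0.495)) = 0.542662
SE(z) = 1/√(n−3) = 1/√7 = 0.377964
99% ⇒ z* = 2.576; margin = 2.576·0.377964 = 0.973635
CI on z-scale: (-0.430973, 1.516297)
Back-transform: tanh(-0.430973) = -0.406134, tanh(1.516297) = 0.908050

(-0.406, 0.908)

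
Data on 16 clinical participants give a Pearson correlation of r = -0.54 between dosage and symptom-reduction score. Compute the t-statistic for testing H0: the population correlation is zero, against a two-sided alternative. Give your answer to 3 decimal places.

t = r·√(n−2) / √(1−r²) with r = -0.54, n = 16
  = -0.54·√14 / √(1 − 0.2916)
  = -0.54·3.741657 / 0.841665
  = -2.020495 / 0.841665 = -2.401

-2.401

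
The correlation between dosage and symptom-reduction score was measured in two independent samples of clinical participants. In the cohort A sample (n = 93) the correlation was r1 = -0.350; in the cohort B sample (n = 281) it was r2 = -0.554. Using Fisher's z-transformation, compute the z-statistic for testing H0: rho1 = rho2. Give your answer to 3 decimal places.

Fisher z-transforms: z1 = atanh(-0.350) = -0.365444, z2 = atanh(-0.554) = -0.624134; difference d = 0.258690
Var(d) = 1/90 + 1/278 = 0.0111111 + 0.0035971 = 0.0147082
z = d/√Var(d) = 0.258690 / √0.0147082 = 0.258690 / 0.121277 = 2.133

2.133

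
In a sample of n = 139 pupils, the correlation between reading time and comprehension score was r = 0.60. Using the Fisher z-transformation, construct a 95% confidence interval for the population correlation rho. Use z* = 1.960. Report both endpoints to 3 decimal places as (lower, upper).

(0.482, 0.697)

Fisher z: z_r = atanh(r) = ½·ln((1+0.60)/(1−0.60)) = 0.693147
SE(z) = 1/√(n−3) = 1/√136 = 0.085749
95% ⇒ z* = 1.960; margin = 1.960·0.085749 = 0.168068
CI on z-scale: (0.525079, 0.861215)
Back-transform: tanh(0.525079) = 0.481610, tanh(0.861215) = 0.696883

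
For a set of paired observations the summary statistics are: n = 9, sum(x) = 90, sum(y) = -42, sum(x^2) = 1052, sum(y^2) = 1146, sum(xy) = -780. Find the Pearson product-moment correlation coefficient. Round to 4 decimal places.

-0.9474

Numerator: nΣxy − (Σx)(Σy) = 9·(-780) − (90)(-42) = -3240
Denominator: √[(nΣx²−(Σx)²)(nΣy²−(Σy)²)]
  nΣx²−(Σx)² = 9·1052 − 8100 = 1368;  nΣy²−(Σy)² = 9·1146 − 1764 = 8550
  √(1368·8550) = √11696400 = 3420.0000
r = -3240 / 3420.0000 = -0.9474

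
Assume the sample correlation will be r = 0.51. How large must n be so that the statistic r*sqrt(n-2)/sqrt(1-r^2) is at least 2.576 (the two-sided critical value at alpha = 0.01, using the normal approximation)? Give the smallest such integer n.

r√(n−2)/√(1−r²) ≥ 2.576  ⇔  n−2 ≥ (2.576)²·(1−r²)/r²
(1−r²)/r² = (1−0.2601)/0.2601 = 2.8447
n ≥ 2 + 6.635776·2.8447 = 2 + 18.8768 = 20.8768
⌈20.8768⌉ = 21

21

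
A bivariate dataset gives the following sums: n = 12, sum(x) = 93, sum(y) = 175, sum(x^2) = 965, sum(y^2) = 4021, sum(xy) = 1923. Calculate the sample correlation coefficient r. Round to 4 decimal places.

Numerator: nΣxy − (Σx)(Σy) = 12·1923 − (93)(175) = 6801
Denominator: √[(nΣx²−(Σx)²)(nΣy²−(Σy)²)]
  nΣx²−(Σx)² = 12·965 − 8649 = 2931;  nΣy²−(Σy)² = 12·4021 − 30625 = 17627
  √(2931·17627) = √51664737 = 7187.8187
r = 6801 / 7187.8187 = 0.9462

0.9462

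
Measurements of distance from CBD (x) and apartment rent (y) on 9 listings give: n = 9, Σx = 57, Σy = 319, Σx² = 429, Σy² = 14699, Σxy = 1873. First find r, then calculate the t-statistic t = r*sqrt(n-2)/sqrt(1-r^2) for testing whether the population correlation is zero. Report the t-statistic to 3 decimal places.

-0.853

Numerator: nΣxy − (Σx)(Σy) = 9·1873 − (57)(319) = -1326
Denominator: √[(nΣx²−(Σx)²)(nΣy²−(Σy)²)]
  nΣx²−(Σx)² = 9·429 − 3249 = 612;  nΣy²−(Σy)² = 9·14699 − 101761 = 30530
  √(612·30530) = √18684360 = 4322.5409
r = -1326 / 4322.5409 = -0.3068
t = r·√(n−2)/√(1−r²) = -0.3068·√7 / √(1−0.094126) = -0.811717 / 0.951774 = -0.853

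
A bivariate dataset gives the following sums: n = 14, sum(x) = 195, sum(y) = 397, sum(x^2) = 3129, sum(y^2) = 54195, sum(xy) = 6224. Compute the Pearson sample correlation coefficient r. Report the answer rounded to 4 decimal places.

S_xy = nΣxy − ΣxΣy = 14·6224 − 195·397 = 87136 − 77415 = 9721
S_xx = nΣx² − (Σx)² = 14·3129 − 195² = 43806 − 38025 = 5781
S_yy = nΣy² − (Σy)² = 14·54195 − 397² = 758730 − 157609 = 601121
r = S_xy / √(S_xx·S_yy) = 9721 / √(5781·601121) = 9721 / √3475080501 = 9721 / 58949.8134 = 0.1649

0.1649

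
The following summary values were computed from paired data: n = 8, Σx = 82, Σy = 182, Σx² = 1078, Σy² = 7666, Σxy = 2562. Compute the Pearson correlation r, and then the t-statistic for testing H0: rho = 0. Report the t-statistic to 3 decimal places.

S_xy = nΣxy − ΣxΣy = 8·2562 − 82·182 = 20496 − 14924 = 5572
S_xx = nΣx² − (Σx)² = 8·1078 − 82² = 8624 − 6724 = 1900
S_yy = nΣy² − (Σy)² = 8·7666 − 182² = 61328 − 33124 = 28204
r = S_xy / √(S_xx·S_yy) = 5572 / √(1900·28204) = 5572 / √53587600 = 5572 / 7320.3552 = 0.7612
t = r·√(n−2)/√(1−r²) = 0.7612·√6 / √(1−0.579425) = 1.864552 / 0.648518 = 2.875

2.875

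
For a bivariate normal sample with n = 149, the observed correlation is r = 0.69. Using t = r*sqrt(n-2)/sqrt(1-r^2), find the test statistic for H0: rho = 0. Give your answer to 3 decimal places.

1 − r² = 1 − 0.4761 = 0.5239;  √(1−r²) = 0.723809
√(n−2) = √147 = 12.124356
t = r·√(n−2)/√(1−r²) = 0.69 · 12.124356 / 0.723809 = 11.558

11.558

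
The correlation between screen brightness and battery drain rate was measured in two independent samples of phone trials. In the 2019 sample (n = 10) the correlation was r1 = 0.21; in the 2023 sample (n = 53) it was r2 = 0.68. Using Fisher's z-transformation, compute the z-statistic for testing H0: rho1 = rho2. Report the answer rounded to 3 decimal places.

-1.526

z1 = atanh(0.21) = 0.213171,  z2 = atanh(0.68) = 0.829114
SE = √(1/(n1−3) + 1/(n2−3)) = √(1/7 + 1/50) = √(0.1428571 + 0.0200000) = √0.1628571 = 0.403556
z = (z1 − z2)/SE = (0.213171 − 0.829114) / 0.403556 = -0.615943 / 0.403556 = -1.526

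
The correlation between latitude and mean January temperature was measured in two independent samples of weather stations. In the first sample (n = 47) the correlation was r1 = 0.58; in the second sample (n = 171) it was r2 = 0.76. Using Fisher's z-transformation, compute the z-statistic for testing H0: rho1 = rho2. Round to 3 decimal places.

-1.971

Fisher z-transforms: z1 = atanh(0.58) = 0.662463, z2 = atanh(0.76) = 0.996215; difference d = -0.333752
Var(d) = 1/44 + 1/168 = 0.0227273 + 0.0059524 = 0.0286797
z = d/√Var(d) = -0.333752 / √0.0286797 = -0.333752 / 0.169351 = -1.971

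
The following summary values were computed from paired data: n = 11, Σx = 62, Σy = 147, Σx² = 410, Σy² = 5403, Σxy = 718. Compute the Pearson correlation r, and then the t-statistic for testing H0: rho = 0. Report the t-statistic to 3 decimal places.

S_xy = nΣxy − ΣxΣy = 11·718 − 62·147 = 7898 − 9114 = -1216
S_xx = nΣx² − (Σx)² = 11·410 − 62² = 4510 − 3844 = 666
S_yy = nΣy² − (Σy)² = 11·5403 − 147² = 59433 − 21609 = 37824
r = S_xy / √(S_xx·S_yy) = -1216 / √(666·37824) = -1216 / √25190784 = -1216 / 5019.0421 = -0.2423
t = r·√(n−2)/√(1−r²) = -0.2423·√9 / √(1−0.058709) = -0.726900 / 0.970202 = -0.749

-0.749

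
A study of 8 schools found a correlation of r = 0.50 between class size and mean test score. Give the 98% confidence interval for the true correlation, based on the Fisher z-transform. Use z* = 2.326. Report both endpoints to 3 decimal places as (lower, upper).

z_r = atanh(0.50) = 0.549306;  SE = 1/√(n−3) = 1/√5 = 0.447214
z-limits: 0.549306 ± 2.326·0.447214 = 0.549306 ± 1.040220 = [-0.490914, 1.589526]
ρ-limits: (tanh -0.490914, tanh 1.589526) = (-0.455, 0.920)

(-0.455, 0.920)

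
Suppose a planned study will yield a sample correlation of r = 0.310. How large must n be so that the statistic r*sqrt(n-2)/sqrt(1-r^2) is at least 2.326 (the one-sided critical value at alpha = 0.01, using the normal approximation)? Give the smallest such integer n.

53

Need r·√(n−2)/√(1−r²) ≥ 2.326
√(n−2) ≥ 2.326·√(1−0.096100) / 0.310 = 2.326·0.950737 / 0.310 = 7.1336
n−2 ≥ 50.8882  ⇒  n ≥ 52.8882
Smallest integer n = 53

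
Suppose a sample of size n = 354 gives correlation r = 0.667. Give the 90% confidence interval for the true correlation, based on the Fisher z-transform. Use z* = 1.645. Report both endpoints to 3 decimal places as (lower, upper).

Fisher z: z_r = atanh(r) = ½·ln((1+0.667)/(1−0.667)) = 0.805319
SE(z) = 1/√(n−3) = 1/√351 = 0.053376
90% ⇒ z* = 1.645; margin = 1.645·0.053376 = 0.087804
CI on z-scale: (0.717515, 0.893123)
Back-transform: tanh(0.717515) = 0.615368, tanh(0.893123) = 0.712933

(0.615, 0.713)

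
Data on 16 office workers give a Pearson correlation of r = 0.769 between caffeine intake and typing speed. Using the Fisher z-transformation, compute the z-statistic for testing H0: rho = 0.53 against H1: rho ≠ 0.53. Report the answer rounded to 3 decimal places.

1.542

Fisher z: atanh(0.769) = 1.017876, atanh(0.53) = 0.590145
z = (z_r − z_0)·√(n−3) = (1.017876 − 0.590145)·√13 = 0.427731 · 3.605551 = 1.542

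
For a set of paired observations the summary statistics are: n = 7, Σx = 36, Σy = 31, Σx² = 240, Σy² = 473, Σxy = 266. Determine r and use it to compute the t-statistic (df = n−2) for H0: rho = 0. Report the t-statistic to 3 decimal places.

2.836

Numerator: nΣxy − (Σx)(Σy) = 7·266 − (36)(31) = 746
Denominator: √[(nΣx²−(Σx)²)(nΣy²−(Σy)²)]
  nΣx²−(Σx)² = 7·240 − 1296 = 384;  nΣy²−(Σy)² = 7·473 − 961 = 2350
  √(384·2350) = √902400 = 949.9474
r = 746 / 949.9474 = 0.7853
t = r·√(n−2)/√(1−r²) = 0.7853·√5 / √(1−0.616696) = 1.755984 / 0.619115 = 2.836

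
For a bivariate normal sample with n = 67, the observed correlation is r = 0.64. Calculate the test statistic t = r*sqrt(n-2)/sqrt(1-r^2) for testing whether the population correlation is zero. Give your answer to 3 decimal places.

1 − r² = 1 − 0.4096 = 0.5904;  √(1−r²) = 0.768375
√(n−2) = √65 = 8.062258
t = r·√(n−2)/√(1−r²) = 0.64 · 8.062258 / 0.768375 = 6.715

6.715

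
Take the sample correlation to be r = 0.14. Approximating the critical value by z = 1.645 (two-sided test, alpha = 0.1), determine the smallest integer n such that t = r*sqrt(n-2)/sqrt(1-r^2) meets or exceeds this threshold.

138

Need r·√(n−2)/√(1−r²) ≥ 1.645
√(n−2) ≥ 1.645·√(1−0.0196) / 0.14 = 1.645·0.990152 / 0.14 = 11.6343
n−2 ≥ 135.3569  ⇒  n ≥ 137.3569
Smallest integer n = 138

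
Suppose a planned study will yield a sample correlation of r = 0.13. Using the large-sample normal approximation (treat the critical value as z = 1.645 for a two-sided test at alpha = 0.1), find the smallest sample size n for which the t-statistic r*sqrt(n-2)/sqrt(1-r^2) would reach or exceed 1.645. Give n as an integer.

160

r√(n−2)/√(1−r²) ≥ 1.645  ⇔  n−2 ≥ (1.645)²·(1−r²)/r²
(1−r²)/r² = (1−0.0169)/0.0169 = 58.1716
n ≥ 2 + 2.706025·58.1716 = 2 + 157.4138 = 159.4138
⌈159.4138⌉ = 160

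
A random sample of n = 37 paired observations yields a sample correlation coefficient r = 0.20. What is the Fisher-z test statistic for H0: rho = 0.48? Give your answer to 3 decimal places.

-1.867

Fisher z: atanh(0.20) = 0.202733, atanh(0.48) = 0.522984
z = (z_r − z_0)·√(n−3) = (0.202733 − 0.522984)·√34 = -0.320251 · 5.830952 = -1.867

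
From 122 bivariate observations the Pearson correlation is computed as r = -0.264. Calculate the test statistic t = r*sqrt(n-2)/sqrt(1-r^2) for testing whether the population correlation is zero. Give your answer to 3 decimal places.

-2.998

1 − r² = 1 − 0.069696 = 0.930304;  √(1−r²) = 0.964523
√(n−2) = √120 = 10.954451
t = r·√(n−2)/√(1−r²) = -0.264 · 10.954451 / 0.964523 = -2.998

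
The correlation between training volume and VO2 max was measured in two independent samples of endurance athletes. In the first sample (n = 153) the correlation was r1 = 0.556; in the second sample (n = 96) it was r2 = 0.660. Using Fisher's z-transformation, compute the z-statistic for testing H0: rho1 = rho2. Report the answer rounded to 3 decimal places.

-1.256

Fisher z-transforms: z1 = atanh(0.556) = 0.627025, z2 = atanh(0.660) = 0.792814; difference d = -0.165789
Var(d) = 1/150 + 1/93 = 0.0066667 + 0.0107527 = 0.0174194
z = d/√Var(d) = -0.165789 / √0.0174194 = -0.165789 / 0.131983 = -1.256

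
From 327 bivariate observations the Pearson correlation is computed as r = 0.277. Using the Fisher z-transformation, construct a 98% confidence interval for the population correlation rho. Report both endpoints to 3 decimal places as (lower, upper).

(0.154, 0.392)

Fisher z: z_r = atanh(r) = ½·ln((1+0.277)/(1−0.277)) = 0.284430
SE(z) = 1/√(n−3) = 1/√324 = 0.055556
98% ⇒ z* = 2.326; margin = 2.326·0.055556 = 0.129223
CI on z-scale: (0.155207, 0.413653)
Back-transform: tanh(0.155207) = 0.153973, tanh(0.413653) = 0.391570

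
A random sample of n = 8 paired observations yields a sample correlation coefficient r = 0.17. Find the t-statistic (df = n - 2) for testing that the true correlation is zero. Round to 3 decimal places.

0.423

t = r·√(n−2) / √(1−r²) with r = 0.17, n = 8
  = 0.17·√6 / √(1 − 0.0289)
  = 0.17·2.449490 / 0.985444
  = 0.416413 / 0.985444 = 0.423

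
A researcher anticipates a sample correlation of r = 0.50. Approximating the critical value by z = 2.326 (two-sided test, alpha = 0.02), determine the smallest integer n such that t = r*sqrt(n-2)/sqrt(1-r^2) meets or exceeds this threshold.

19

Need r·√(n−2)/√(1−r²) ≥ 2.326
√(n−2) ≥ 2.326·√(1−0.2500) / 0.50 = 2.326·0.866025 / 0.50 = 4.0287
n−2 ≥ 16.2304  ⇒  n ≥ 18.2304
Smallest integer n = 19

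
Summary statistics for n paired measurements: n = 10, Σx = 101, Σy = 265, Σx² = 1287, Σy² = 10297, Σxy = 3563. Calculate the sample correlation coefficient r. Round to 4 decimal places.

0.9483

S_xy = nΣxy − ΣxΣy = 10·3563 − 101·265 = 35630 − 26765 = 8865
S_xx = nΣx² − (Σx)² = 10·1287 − 101² = 12870 − 10201 = 2669
S_yy = nΣy² − (Σy)² = 10·10297 − 265² = 102970 − 70225 = 32745
r = S_xy / √(S_xx·S_yy) = 8865 / √(2669·32745) = 8865 / √87396405 = 8865 / 9348.6044 = 0.9483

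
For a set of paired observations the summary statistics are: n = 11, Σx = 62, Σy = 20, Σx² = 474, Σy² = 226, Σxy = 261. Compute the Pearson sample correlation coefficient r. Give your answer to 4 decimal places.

S_xy = nΣxy − ΣxΣy = 11·261 − 62·20 = 2871 − 1240 = 1631
S_xx = nΣx² − (Σx)² = 11·474 − 62² = 5214 − 3844 = 1370
S_yy = nΣy² − (Σy)² = 11·226 − 20² = 2486 − 400 = 2086
r = S_xy / √(S_xx·S_yy) = 1631 / √(1370·2086) = 1631 / √2857820 = 1631 / 1690.5088 = 0.9648

0.9648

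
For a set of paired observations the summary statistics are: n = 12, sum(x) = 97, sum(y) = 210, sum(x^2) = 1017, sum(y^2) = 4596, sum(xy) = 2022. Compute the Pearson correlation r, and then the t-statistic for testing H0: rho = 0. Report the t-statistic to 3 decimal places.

S_xy = nΣxy − ΣxΣy = 12·2022 − 97·210 = 24264 − 20370 = 3894
S_xx = nΣx² − (Σx)² = 12·1017 − 97² = 12204 − 9409 = 2795
S_yy = nΣy² − (Σy)² = 12·4596 − 210² = 55152 − 44100 = 11052
r = S_xy / √(S_xx·S_yy) = 3894 / √(2795·11052) = 3894 / √30890340 = 3894 / 5557.9079 = 0.7006
t = r·√(n−2)/√(1−r²) = 0.7006·√10 / √(1−0.490840) = 2.215492 / 0.713554 = 3.105

3.105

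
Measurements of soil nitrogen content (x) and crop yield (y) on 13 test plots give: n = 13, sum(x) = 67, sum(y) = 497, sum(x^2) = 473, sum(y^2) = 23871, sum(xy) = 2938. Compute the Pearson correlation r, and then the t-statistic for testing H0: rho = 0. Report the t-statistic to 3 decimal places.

1.802

S_xy = nΣxy − ΣxΣy = 13·2938 − 67·497 = 38194 − 33299 = 4895
S_xx = nΣx² − (Σx)² = 13·473 − 67² = 6149 − 4489 = 1660
S_yy = nΣy² − (Σy)² = 13·23871 − 497² = 310323 − 247009 = 63314
r = S_xy / √(S_xx·S_yy) = 4895 / √(1660·63314) = 4895 / √105101240 = 4895 / 10251.8896 = 0.4775
t = r·√(n−2)/√(1−r²) = 0.4775·√11 / √(1−0.228006) = 1.583688 / 0.878632 = 1.802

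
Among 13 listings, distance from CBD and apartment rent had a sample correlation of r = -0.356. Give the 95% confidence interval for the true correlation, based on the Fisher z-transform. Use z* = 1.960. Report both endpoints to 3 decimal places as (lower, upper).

(-0.758, 0.243)

z_r = atanh(-0.356) = -0.372298;  SE = 1/√(n−3) = 1/√10 = 0.316228
z-limits: -0.372298 ± 1.960·0.316228 = -0.372298 ± 0.619807 = [-0.992105, 0.247509]
ρ-limits: (tanh -0.992105, tanh 0.247509) = (-0.758, 0.243)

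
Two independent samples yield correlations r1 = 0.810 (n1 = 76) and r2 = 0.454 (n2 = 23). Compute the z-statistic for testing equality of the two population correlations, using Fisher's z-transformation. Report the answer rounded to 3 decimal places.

Fisher z-transforms: z1 = atanh(0.810) = 1.127029, z2 = atanh(0.454) = 0.489727; difference d = 0.637302
Var(d) = 1/73 + 1/20 = 0.0136986 + 0.0500000 = 0.0636986
z = d/√Var(d) = 0.637302 / √0.0636986 = 0.637302 / 0.252386 = 2.525

2.525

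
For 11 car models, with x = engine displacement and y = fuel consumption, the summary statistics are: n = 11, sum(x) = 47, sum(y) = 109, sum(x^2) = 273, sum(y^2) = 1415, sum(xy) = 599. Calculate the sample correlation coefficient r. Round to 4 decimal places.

0.8572

Numerator: nΣxy − (Σx)(Σy) = 11·599 − (47)(109) = 1466
Denominator: √[(nΣx²−(Σx)²)(nΣy²−(Σy)²)]
  nΣx²−(Σx)² = 11·273 − 2209 = 794;  nΣy²−(Σy)² = 11·1415 − 11881 = 3684
  √(794·3684) = √2925096 = 1710.2912
r = 1466 / 1710.2912 = 0.8572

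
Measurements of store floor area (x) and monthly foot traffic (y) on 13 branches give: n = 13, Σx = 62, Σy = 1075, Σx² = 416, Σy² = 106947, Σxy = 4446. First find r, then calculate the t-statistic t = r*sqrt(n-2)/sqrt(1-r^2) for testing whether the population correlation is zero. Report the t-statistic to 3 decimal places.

-1.728

S_xy = nΣxy − ΣxΣy = 13·4446 − 62·1075 = 57798 − 66650 = -8852
S_xx = nΣx² − (Σx)² = 13·416 − 62² = 5408 − 3844 = 1564
S_yy = nΣy² − (Σy)² = 13·106947 − 1075² = 1390311 − 1155625 = 234686
r = S_xy / √(S_xx·S_yy) = -8852 / √(1564·234686) = -8852 / √367048904 = -8852 / 19158.5204 = -0.4620
t = r·√(n−2)/√(1−r²) = -0.4620·√11 / √(1−0.213444) = -1.532281 / 0.886880 = -1.728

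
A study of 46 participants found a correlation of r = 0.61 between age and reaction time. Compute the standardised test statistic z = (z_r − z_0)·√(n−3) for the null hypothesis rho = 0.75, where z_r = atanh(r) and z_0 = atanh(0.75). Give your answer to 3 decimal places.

-1.731

Fisher z: atanh(0.61) = 0.708921, atanh(0.75) = 0.972955
z = (z_r − z_0)·√(n−3) = (0.708921 − 0.972955)·√43 = -0.264034 · 6.557439 = -1.731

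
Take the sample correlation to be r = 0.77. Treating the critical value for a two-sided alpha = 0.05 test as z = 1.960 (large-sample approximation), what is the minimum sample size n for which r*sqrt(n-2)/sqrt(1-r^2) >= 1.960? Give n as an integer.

Need r·√(n−2)/√(1−r²) ≥ 1.960
√(n−2) ≥ 1.960·√(1−0.5929) / 0.77 = 1.960·0.638044 / 0.77 = 1.6241
n−2 ≥ 2.6377  ⇒  n ≥ 4.6377
Smallest integer n = 5

5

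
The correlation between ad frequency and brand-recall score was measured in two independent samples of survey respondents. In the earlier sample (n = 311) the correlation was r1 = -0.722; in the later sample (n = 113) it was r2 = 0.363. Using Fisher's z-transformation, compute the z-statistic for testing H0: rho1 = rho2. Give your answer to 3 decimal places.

-11.633

Fisher z-transforms: z1 = atanh(-0.722) = -0.911810, z2 = atanh(0.363) = 0.380337; difference d = -1.292147
Var(d) = 1/308 + 1/110 = 0.0032468 + 0.0090909 = 0.0123377
z = d/√Var(d) = -1.292147 / √0.0123377 = -1.292147 / 0.111075 = -11.633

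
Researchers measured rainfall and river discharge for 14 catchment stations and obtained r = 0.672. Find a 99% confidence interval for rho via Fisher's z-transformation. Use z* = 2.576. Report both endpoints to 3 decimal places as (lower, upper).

(0.038, 0.920)

z_r = atanh(0.672) = 0.814381;  SE = 1/√(n−3) = 1/√11 = 0.301511
z-limits: 0.814381 ± 2.576·0.301511 = 0.814381 ± 0.776692 = [0.037689, 1.591073]
ρ-limits: (tanh 0.037689, tanh 1.591073) = (0.038, 0.920)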